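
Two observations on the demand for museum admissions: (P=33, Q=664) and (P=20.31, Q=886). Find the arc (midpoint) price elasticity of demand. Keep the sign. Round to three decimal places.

ΔQ = 886 − 664 = 222; ΔP = 20.31 − 33 = -12.69.
Midpoints: P̄ = 26.66, Q̄ = 775.0.
ε = (ΔQ/ΔP)(P̄/Q̄) = (222/-12.69)(26.66/775.0).

-0.602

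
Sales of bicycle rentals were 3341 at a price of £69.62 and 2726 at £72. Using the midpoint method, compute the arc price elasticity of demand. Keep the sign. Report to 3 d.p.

-6.032

ΔQ = 2726 − 3341 = -615; ΔP = 72 − 69.62 = 2.38.
Midpoints: P̄ = 70.81, Q̄ = 3033.5.
ε = (ΔQ/ΔP)(P̄/Q̄) = (-615/2.38)(70.81/3033.5).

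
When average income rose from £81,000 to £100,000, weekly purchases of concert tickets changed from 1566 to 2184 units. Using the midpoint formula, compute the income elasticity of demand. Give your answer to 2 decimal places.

1.57

ΔQ = 618, ΔI = 19000. Midpoints: Ī = 90,500, Q̄ = 1875.0.
ε_I = (ΔQ/ΔI)(Ī/Q̄) = (618/19000)(90500/1875.0).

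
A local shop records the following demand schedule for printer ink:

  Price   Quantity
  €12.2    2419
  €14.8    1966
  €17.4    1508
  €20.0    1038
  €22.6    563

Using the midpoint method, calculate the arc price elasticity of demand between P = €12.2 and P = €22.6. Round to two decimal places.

At P = 12.2, Q = 2419; at P = 22.6, Q = 563.
ΔQ = -1856, ΔP = 10.4. Midpoints: P̄ = 17.40, Q̄ = 1491.0.
ε = (ΔQ/ΔP)(P̄/Q̄) = (-1856/10.4)(17.40/1491.0).

-2.08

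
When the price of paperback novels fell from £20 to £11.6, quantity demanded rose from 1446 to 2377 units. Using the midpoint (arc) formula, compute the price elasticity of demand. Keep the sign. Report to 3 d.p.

-0.916

ΔQ = 2377 − 1446 = 931; ΔP = 11.6 − 20 = -8.4.
Midpoints: P̄ = 15.80, Q̄ = 1911.5.
ε = (ΔQ/ΔP)(P̄/Q̄) = (931/-8.4)(15.80/1911.5).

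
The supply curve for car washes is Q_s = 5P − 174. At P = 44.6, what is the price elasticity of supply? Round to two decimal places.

At P = 44.6, Q_s = 49.
dQ_s/dP = 5.
ε_s = (dQ_s/dP)(P/Q_s) = (5)(44.6/49).

4.55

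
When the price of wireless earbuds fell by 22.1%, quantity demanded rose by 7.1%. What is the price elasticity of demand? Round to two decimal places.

-0.32

ε = %ΔQ / %ΔP = (7.1)/(-22.1) = -0.321.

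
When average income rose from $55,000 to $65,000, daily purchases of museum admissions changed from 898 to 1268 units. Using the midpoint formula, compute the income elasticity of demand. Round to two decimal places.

2.05

ΔQ = 370, ΔI = 10000. Midpoints: Ī = 60,000, Q̄ = 1083.0.
ε_I = (ΔQ/ΔI)(Ī/Q̄) = (370/10000)(60000/1083.0).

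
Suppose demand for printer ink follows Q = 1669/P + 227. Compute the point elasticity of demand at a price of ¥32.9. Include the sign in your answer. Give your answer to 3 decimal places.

-0.183

At P = 32.9, Q = 277.729.
dQ/dP = −1669/P² = -1.542.
ε = (dQ/dP)(P/Q) = (-1.542)(32.9/277.729).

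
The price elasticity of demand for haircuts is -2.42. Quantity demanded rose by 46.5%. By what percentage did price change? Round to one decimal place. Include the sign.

%ΔP ≈ %ΔQ / ε = (46.5%)/(-2.42) = -19.21%.

-19.2%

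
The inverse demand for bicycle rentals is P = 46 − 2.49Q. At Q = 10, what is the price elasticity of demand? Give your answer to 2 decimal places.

At Q = 10, P = 46 − 2.49(10) = 21.10.
dP/dQ = −2.49, so dQ/dP = 1/(−2.49) = -0.402.
ε = (dQ/dP)(P/Q) = (-0.402)(21.10/10).

-0.85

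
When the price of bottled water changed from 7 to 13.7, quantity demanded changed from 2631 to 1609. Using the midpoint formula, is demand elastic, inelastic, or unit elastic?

inelastic

Arc ε ≈ -0.745.
|ε| = 0.74 < 1.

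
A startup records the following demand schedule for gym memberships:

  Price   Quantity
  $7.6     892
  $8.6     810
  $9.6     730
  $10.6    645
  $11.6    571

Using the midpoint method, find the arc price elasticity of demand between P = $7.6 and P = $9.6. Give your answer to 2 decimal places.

-0.86

At P = 7.6, Q = 892; at P = 9.6, Q = 730.
ΔQ = -162, ΔP = 2.0. Midpoints: P̄ = 8.60, Q̄ = 811.0.
ε = (ΔQ/ΔP)(P̄/Q̄) = (-162/2.0)(8.60/811.0).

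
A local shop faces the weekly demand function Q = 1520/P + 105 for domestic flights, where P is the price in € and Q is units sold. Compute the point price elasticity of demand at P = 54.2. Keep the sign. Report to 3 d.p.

-0.211

At P = 54.2, Q = 133.044.
dQ/dP = −1520/P² = -0.517.
ε = (dQ/dP)(P/Q) = (-0.517)(54.2/133.044).
|ε| < 1, so demand is inelastic at this price.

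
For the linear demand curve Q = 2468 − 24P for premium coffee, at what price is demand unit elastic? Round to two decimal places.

For linear demand Q = a − bP, ε = −bP/(a − bP). |ε| = 1 when bP = a − bP, i.e. P = a/(2b).
P = 2468/(2·24) = 2468/48 = 51.4167.

51.42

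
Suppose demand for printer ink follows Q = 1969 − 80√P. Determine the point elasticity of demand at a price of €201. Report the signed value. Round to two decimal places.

At P = 201, Q = 834.804.
dQ/dP = −80/(2√P) = -2.821.
ε = (dQ/dP)(P/Q) = (-2.821)(201/834.804).

-0.68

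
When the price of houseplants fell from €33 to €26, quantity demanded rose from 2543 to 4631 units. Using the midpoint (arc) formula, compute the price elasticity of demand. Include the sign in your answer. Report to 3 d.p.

-2.453

ΔQ = 4631 − 2543 = 2088; ΔP = 26 − 33 = -7.
Midpoints: P̄ = 29.50, Q̄ = 3587.0.
ε = (ΔQ/ΔP)(P̄/Q̄) = (2088/-7)(29.50/3587.0).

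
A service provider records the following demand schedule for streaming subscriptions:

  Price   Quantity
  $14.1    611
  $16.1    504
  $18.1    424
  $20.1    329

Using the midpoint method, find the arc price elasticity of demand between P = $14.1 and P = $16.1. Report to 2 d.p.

At P = 14.1, Q = 611; at P = 16.1, Q = 504.
ΔQ = -107, ΔP = 2.0. Midpoints: P̄ = 15.10, Q̄ = 557.5.
ε = (ΔQ/ΔP)(P̄/Q̄) = (-107/2.0)(15.10/557.5).

-1.45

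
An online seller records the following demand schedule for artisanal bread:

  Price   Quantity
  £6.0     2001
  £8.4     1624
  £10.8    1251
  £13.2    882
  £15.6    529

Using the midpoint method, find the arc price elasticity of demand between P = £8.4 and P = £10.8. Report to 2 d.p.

-1.04

At P = 8.4, Q = 1624; at P = 10.8, Q = 1251.
ΔQ = -373, ΔP = 2.4. Midpoints: P̄ = 9.60, Q̄ = 1437.5.
ε = (ΔQ/ΔP)(P̄/Q̄) = (-373/2.4)(9.60/1437.5).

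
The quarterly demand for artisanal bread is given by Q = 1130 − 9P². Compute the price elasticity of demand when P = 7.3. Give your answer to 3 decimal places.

-1.475

At P = 7.3, Q = 650.390.
dQ/dP = −18P = -131.400.
ε = (dQ/dP)(P/Q) = (-131.400)(7.3/650.390).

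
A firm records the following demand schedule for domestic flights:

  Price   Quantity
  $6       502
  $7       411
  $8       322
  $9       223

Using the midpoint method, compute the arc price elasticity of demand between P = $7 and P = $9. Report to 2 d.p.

At P = 7, Q = 411; at P = 9, Q = 223.
ΔQ = -188, ΔP = 2. Midpoints: P̄ = 8.00, Q̄ = 317.0.
ε = (ΔQ/ΔP)(P̄/Q̄) = (-188/2)(8.00/317.0).

-2.37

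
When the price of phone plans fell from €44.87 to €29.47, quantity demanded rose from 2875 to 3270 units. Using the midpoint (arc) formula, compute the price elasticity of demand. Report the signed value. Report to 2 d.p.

ΔQ = 3270 − 2875 = 395; ΔP = 29.47 − 44.87 = -15.4.
Midpoints: P̄ = 37.17, Q̄ = 3072.5.
ε = (ΔQ/ΔP)(P̄/Q̄) = (395/-15.4)(37.17/3072.5).

-0.31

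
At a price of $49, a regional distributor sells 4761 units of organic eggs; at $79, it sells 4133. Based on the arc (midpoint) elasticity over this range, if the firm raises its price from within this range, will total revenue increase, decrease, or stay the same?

increase

Arc ε = (-628/30)(64.00/4447.0) ≈ -0.301.
|ε| = 0.30 < 1, so demand is inelastic. A price rise therefore raises total revenue.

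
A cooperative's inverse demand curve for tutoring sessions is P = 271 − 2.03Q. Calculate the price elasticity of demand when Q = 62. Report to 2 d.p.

At Q = 62, P = 271 − 2.03(62) = 145.14.
dP/dQ = −2.03, so dQ/dP = 1/(−2.03) = -0.493.
ε = (dQ/dP)(P/Q) = (-0.493)(145.14/62).

-1.15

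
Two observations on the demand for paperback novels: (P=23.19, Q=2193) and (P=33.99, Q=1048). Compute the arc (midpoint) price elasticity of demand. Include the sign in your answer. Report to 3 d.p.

-1.870

ΔQ = 1048 − 2193 = -1145; ΔP = 33.99 − 23.19 = 10.8.
Midpoints: P̄ = 28.59, Q̄ = 1620.5.
ε = (ΔQ/ΔP)(P̄/Q̄) = (-1145/10.8)(28.59/1620.5).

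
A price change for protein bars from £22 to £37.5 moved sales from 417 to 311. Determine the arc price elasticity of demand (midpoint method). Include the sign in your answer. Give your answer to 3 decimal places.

ΔQ = 311 − 417 = -106; ΔP = 37.5 − 22 = 15.5.
Midpoints: P̄ = 29.75, Q̄ = 364.0.
ε = (ΔQ/ΔP)(P̄/Q̄) = (-106/15.5)(29.75/364.0).

-0.559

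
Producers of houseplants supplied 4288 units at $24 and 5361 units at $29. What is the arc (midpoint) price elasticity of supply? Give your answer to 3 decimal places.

ΔQ = 5361 − 4288 = 1073; ΔP = 29 − 24 = 5.
Midpoints: P̄ = 26.50, Q̄ = 4824.5.
ε_s = (ΔQ/ΔP)(P̄/Q̄) = (1073/5)(26.50/4824.5).

1.179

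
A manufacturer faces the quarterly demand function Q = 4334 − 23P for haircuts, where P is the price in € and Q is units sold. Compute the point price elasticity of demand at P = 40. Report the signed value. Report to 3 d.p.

At P = 40, Q = 3414.
dQ/dP = −23.
ε = (dQ/dP)(P/Q) = (-23)(40/3414).

-0.269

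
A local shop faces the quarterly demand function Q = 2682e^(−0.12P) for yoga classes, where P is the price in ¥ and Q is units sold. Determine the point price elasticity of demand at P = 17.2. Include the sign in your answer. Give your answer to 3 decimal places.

At P = 17.2, Q = 340.467.
dQ/dP = −0.12·2682e^(−0.12P) = −0.12Q = -40.856.
ε = (dQ/dP)(P/Q) = (-40.856)(17.2/340.467).
|ε| > 1, so demand is elastic at this price.

-2.064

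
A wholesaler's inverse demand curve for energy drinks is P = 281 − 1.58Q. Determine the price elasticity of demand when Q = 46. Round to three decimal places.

-2.866

At Q = 46, P = 281 − 1.58(46) = 208.32.
dP/dQ = −1.58, so dQ/dP = 1/(−1.58) = -0.633.
ε = (dQ/dP)(P/Q) = (-0.633)(208.32/46).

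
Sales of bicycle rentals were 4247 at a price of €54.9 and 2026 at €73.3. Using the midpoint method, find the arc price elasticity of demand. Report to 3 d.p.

ΔQ = 2026 − 4247 = -2221; ΔP = 73.3 − 54.9 = 18.4.
Midpoints: P̄ = 64.10, Q̄ = 3136.5.
ε = (ΔQ/ΔP)(P̄/Q̄) = (-2221/18.4)(64.10/3136.5).

-2.467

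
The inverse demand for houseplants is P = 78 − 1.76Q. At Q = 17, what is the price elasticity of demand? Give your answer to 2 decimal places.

-1.61

At Q = 17, P = 78 − 1.76(17) = 48.08.
dP/dQ = −1.76, so dQ/dP = 1/(−1.76) = -0.568.
ε = (dQ/dP)(P/Q) = (-0.568)(48.08/17).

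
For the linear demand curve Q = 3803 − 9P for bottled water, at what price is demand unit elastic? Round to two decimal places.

211.28

For linear demand Q = a − bP, ε = −bP/(a − bP). |ε| = 1 when bP = a − bP, i.e. P = a/(2b).
P = 3803/(2·9) = 3803/18 = 211.2778.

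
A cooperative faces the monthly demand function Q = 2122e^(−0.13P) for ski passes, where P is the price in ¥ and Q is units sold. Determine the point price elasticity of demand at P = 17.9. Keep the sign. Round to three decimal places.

At P = 17.9, Q = 207.082.
dQ/dP = −0.13·2122e^(−0.13P) = −0.13Q = -26.921.
ε = (dQ/dP)(P/Q) = (-26.921)(17.9/207.082).
|ε| > 1, so demand is elastic at this price.

-2.327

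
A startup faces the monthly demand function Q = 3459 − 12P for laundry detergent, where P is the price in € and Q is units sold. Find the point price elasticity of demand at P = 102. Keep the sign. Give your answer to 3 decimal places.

At P = 102, Q = 2235.
dQ/dP = −12.
ε = (dQ/dP)(P/Q) = (-12)(102/2235).
|ε| < 1, so demand is inelastic at this price.

-0.548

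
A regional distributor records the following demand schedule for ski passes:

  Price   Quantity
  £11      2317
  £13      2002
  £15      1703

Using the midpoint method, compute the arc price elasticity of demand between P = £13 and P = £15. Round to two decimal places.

-1.13

At P = 13, Q = 2002; at P = 15, Q = 1703.
ΔQ = -299, ΔP = 2. Midpoints: P̄ = 14.00, Q̄ = 1852.5.
ε = (ΔQ/ΔP)(P̄/Q̄) = (-299/2)(14.00/1852.5).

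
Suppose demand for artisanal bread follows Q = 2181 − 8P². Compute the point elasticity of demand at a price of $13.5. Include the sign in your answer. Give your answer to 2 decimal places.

-4.03

At P = 13.5, Q = 723.
dQ/dP = −16P = -216.
ε = (dQ/dP)(P/Q) = (-216)(13.5/723).
|ε| > 1, so demand is elastic at this price.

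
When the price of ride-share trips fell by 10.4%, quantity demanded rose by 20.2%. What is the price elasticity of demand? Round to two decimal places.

-1.94

ε = %ΔQ / %ΔP = (20.2)/(-10.4) = -1.942.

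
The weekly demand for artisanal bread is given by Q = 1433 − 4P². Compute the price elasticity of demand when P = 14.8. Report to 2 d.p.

At P = 14.8, Q = 556.840.
dQ/dP = −8P = -118.400.
ε = (dQ/dP)(P/Q) = (-118.400)(14.8/556.840).

-3.15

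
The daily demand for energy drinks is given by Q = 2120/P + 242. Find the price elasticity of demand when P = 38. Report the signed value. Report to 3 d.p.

At P = 38, Q = 297.789.
dQ/dP = −2120/P² = -1.468.
ε = (dQ/dP)(P/Q) = (-1.468)(38/297.789).
|ε| < 1, so demand is inelastic at this price.

-0.187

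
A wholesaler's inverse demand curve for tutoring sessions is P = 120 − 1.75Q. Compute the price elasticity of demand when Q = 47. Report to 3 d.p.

At Q = 47, P = 120 − 1.75(47) = 37.75.
dP/dQ = −1.75, so dQ/dP = 1/(−1.75) = -0.571.
ε = (dQ/dP)(P/Q) = (-0.571)(37.75/47).

-0.459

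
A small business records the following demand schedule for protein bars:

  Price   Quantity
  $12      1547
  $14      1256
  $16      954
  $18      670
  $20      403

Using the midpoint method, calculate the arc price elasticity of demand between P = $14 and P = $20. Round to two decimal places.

At P = 14, Q = 1256; at P = 20, Q = 403.
ΔQ = -853, ΔP = 6. Midpoints: P̄ = 17.00, Q̄ = 829.5.
ε = (ΔQ/ΔP)(P̄/Q̄) = (-853/6)(17.00/829.5).

-2.91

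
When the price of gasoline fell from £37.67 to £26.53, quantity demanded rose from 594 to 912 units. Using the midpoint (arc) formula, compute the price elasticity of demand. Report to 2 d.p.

-1.22

ΔQ = 912 − 594 = 318; ΔP = 26.53 − 37.67 = -11.14.
Midpoints: P̄ = 32.10, Q̄ = 753.0.
ε = (ΔQ/ΔP)(P̄/Q̄) = (318/-11.14)(32.10/753.0).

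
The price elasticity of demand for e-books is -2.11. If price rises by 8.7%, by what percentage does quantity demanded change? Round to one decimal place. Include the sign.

%ΔQ ≈ ε × %ΔP = (-2.11)(8.7%) = -18.36%.

-18.4%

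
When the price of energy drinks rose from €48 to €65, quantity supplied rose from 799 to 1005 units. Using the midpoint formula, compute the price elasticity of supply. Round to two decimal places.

0.76

ΔQ = 1005 − 799 = 206; ΔP = 65 − 48 = 17.
Midpoints: P̄ = 56.50, Q̄ = 902.0.
ε_s = (ΔQ/ΔP)(P̄/Q̄) = (206/17)(56.50/902.0).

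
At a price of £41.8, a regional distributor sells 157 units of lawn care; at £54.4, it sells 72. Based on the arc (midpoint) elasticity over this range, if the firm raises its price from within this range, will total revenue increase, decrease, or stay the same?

Arc ε = (-85/12.6)(48.10/114.5) ≈ -2.834.
|ε| = 2.83 > 1, so demand is elastic. A price rise therefore reduces total revenue.

decrease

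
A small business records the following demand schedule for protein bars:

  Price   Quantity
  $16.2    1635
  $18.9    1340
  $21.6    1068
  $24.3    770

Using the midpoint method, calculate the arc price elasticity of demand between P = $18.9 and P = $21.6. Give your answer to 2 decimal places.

-1.69

At P = 18.9, Q = 1340; at P = 21.6, Q = 1068.
ΔQ = -272, ΔP = 2.7. Midpoints: P̄ = 20.25, Q̄ = 1204.0.
ε = (ΔQ/ΔP)(P̄/Q̄) = (-272/2.7)(20.25/1204.0).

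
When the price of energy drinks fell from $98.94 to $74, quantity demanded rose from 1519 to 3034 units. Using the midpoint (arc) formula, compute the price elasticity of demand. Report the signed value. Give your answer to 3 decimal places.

ΔQ = 3034 − 1519 = 1515; ΔP = 74 − 98.94 = -24.94.
Midpoints: P̄ = 86.47, Q̄ = 2276.5.
ε = (ΔQ/ΔP)(P̄/Q̄) = (1515/-24.94)(86.47/2276.5).

-2.307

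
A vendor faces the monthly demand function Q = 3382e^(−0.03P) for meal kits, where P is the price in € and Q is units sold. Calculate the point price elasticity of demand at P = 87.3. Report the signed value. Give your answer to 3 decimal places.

At P = 87.3, Q = 246.466.
dQ/dP = −0.03·3382e^(−0.03P) = −0.03Q = -7.394.
ε = (dQ/dP)(P/Q) = (-7.394)(87.3/246.466).
|ε| > 1, so demand is elastic at this price.

-2.619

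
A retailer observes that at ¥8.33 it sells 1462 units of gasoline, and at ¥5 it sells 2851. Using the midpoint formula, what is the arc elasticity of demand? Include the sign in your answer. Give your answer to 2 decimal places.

ΔQ = 2851 − 1462 = 1389; ΔP = 5 − 8.33 = -3.33.
Midpoints: P̄ = 6.67, Q̄ = 2156.5.
ε = (ΔQ/ΔP)(P̄/Q̄) = (1389/-3.33)(6.67/2156.5).

-1.29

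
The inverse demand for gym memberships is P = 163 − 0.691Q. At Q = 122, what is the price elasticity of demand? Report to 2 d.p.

-0.93

At Q = 122, P = 163 − 0.691(122) = 78.70.
dP/dQ = −0.691, so dQ/dP = 1/(−0.691) = -1.447.
ε = (dQ/dP)(P/Q) = (-1.447)(78.70/122).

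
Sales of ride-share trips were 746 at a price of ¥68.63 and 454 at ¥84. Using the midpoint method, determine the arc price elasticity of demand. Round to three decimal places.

-2.416

ΔQ = 454 − 746 = -292; ΔP = 84 − 68.63 = 15.37.
Midpoints: P̄ = 76.31, Q̄ = 600.0.
ε = (ΔQ/ΔP)(P̄/Q̄) = (-292/15.37)(76.31/600.0).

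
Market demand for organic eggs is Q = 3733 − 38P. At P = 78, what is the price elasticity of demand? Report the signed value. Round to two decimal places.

-3.85

At P = 78, Q = 769.
dQ/dP = −38.
ε = (dQ/dP)(P/Q) = (-38)(78/769).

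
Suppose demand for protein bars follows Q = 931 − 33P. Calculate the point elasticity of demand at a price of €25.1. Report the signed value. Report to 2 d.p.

At P = 25.1, Q = 102.700.
dQ/dP = −33.
ε = (dQ/dP)(P/Q) = (-33)(25.1/102.700).

-8.07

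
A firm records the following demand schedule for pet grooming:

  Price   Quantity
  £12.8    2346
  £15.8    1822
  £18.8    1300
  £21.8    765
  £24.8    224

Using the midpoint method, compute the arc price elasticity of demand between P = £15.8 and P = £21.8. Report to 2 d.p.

At P = 15.8, Q = 1822; at P = 21.8, Q = 765.
ΔQ = -1057, ΔP = 6.0. Midpoints: P̄ = 18.80, Q̄ = 1293.5.
ε = (ΔQ/ΔP)(P̄/Q̄) = (-1057/6.0)(18.80/1293.5).

-2.56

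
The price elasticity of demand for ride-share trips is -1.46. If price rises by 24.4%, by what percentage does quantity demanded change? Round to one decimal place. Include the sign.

%ΔQ ≈ ε × %ΔP = (-1.46)(24.4%) = -35.62%.

-35.6%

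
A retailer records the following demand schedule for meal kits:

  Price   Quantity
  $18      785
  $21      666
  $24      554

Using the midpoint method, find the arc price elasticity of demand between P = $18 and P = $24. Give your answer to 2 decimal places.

-1.21

At P = 18, Q = 785; at P = 24, Q = 554.
ΔQ = -231, ΔP = 6. Midpoints: P̄ = 21.00, Q̄ = 669.5.
ε = (ΔQ/ΔP)(P̄/Q̄) = (-231/6)(21.00/669.5).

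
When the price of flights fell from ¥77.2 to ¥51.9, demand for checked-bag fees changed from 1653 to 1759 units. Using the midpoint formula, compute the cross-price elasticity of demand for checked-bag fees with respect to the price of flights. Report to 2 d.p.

-0.16

ΔQ_x = 1759 − 1653 = 106; ΔP_y = 51.9 − 77.2 = -25.3.
Midpoints: P̄_y = 64.55, Q̄_x = 1706.0.
ε_xy = (ΔQ_x/ΔP_y)(P̄_y/Q̄_x) = (106/-25.3)(64.55/1706.0).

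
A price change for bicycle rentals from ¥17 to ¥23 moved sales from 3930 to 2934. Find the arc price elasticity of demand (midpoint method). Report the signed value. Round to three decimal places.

-0.967

ΔQ = 2934 − 3930 = -996; ΔP = 23 − 17 = 6.
Midpoints: P̄ = 20.00, Q̄ = 3432.0.
ε = (ΔQ/ΔP)(P̄/Q̄) = (-996/6)(20.00/3432.0).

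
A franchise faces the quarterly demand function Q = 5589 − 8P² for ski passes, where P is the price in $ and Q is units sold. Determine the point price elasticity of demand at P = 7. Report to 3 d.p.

At P = 7, Q = 5197.
dQ/dP = −16P = -112.
ε = (dQ/dP)(P/Q) = (-112)(7/5197).
|ε| < 1, so demand is inelastic at this price.

-0.151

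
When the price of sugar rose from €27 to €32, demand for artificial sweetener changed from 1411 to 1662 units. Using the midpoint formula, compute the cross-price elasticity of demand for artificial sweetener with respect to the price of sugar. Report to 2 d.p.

ΔQ_x = 1662 − 1411 = 251; ΔP_y = 32 − 27 = 5.
Midpoints: P̄_y = 29.50, Q̄_x = 1536.5.
ε_xy = (ΔQ_x/ΔP_y)(P̄_y/Q̄_x) = (251/5)(29.50/1536.5).

0.96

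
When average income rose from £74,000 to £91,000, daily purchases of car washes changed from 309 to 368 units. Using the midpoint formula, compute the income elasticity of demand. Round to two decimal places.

0.85

ΔQ = 59, ΔI = 17000. Midpoints: Ī = 82,500, Q̄ = 338.5.
ε_I = (ΔQ/ΔI)(Ī/Q̄) = (59/17000)(82500/338.5).
ε_I > 0, so the good is normal.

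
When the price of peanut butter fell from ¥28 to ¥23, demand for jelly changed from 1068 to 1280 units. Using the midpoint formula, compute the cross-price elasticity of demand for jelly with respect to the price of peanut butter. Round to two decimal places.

ΔQ_x = 1280 − 1068 = 212; ΔP_y = 23 − 28 = -5.
Midpoints: P̄_y = 25.50, Q̄_x = 1174.0.
ε_xy = (ΔQ_x/ΔP_y)(P̄_y/Q̄_x) = (212/-5)(25.50/1174.0).

-0.92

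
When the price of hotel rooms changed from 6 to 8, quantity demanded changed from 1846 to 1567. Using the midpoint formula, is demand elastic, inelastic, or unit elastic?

Arc ε ≈ -0.572.
|ε| = 0.57 < 1.

inelastic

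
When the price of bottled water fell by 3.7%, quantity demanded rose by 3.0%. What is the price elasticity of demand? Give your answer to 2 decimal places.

ε = %ΔQ / %ΔP = (3.0)/(-3.7) = -0.811.

-0.81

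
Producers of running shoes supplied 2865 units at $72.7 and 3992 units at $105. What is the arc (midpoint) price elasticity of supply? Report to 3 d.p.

ΔQ = 3992 − 2865 = 1127; ΔP = 105 − 72.7 = 32.3.
Midpoints: P̄ = 88.85, Q̄ = 3428.5.
ε_s = (ΔQ/ΔP)(P̄/Q̄) = (1127/32.3)(88.85/3428.5).

0.904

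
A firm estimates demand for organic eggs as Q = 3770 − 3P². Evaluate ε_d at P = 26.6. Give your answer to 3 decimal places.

-2.577

At P = 26.6, Q = 1647.320.
dQ/dP = −6P = -159.600.
ε = (dQ/dP)(P/Q) = (-159.600)(26.6/1647.320).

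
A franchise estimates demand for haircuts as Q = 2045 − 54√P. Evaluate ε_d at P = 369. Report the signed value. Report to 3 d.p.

-0.515

At P = 369, Q = 1007.694.
dQ/dP = −54/(2√P) = -1.406.
ε = (dQ/dP)(P/Q) = (-1.406)(369/1007.694).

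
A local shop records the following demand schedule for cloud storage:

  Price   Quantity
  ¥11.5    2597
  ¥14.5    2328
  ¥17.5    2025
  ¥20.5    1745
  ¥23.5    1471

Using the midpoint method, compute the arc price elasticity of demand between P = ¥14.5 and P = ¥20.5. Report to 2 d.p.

At P = 14.5, Q = 2328; at P = 20.5, Q = 1745.
ΔQ = -583, ΔP = 6.0. Midpoints: P̄ = 17.50, Q̄ = 2036.5.
ε = (ΔQ/ΔP)(P̄/Q̄) = (-583/6.0)(17.50/2036.5).

-0.83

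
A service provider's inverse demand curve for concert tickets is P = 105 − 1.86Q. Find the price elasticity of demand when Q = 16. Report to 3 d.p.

At Q = 16, P = 105 − 1.86(16) = 75.24.
dP/dQ = −1.86, so dQ/dP = 1/(−1.86) = -0.538.
ε = (dQ/dP)(P/Q) = (-0.538)(75.24/16).

-2.528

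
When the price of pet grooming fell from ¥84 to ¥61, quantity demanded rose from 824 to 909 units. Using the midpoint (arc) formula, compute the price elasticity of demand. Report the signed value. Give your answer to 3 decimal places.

ΔQ = 909 − 824 = 85; ΔP = 61 − 84 = -23.
Midpoints: P̄ = 72.50, Q̄ = 866.5.
ε = (ΔQ/ΔP)(P̄/Q̄) = (85/-23)(72.50/866.5).

-0.309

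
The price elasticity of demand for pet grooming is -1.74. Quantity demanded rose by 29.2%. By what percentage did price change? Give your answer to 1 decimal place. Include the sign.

%ΔP ≈ %ΔQ / ε = (29.2%)/(-1.74) = -16.78%.

-16.8%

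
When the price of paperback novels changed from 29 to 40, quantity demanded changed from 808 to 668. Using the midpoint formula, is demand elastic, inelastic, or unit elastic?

Arc ε ≈ -0.595.
|ε| = 0.59 < 1.

inelastic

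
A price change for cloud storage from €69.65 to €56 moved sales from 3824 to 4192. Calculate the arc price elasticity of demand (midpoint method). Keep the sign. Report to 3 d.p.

ΔQ = 4192 − 3824 = 368; ΔP = 56 − 69.65 = -13.65.
Midpoints: P̄ = 62.83, Q̄ = 4008.0.
ε = (ΔQ/ΔP)(P̄/Q̄) = (368/-13.65)(62.83/4008.0).

-0.423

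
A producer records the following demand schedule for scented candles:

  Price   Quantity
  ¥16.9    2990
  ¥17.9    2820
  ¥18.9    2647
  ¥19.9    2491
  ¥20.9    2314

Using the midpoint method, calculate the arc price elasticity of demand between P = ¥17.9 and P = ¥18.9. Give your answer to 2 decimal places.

-1.16

At P = 17.9, Q = 2820; at P = 18.9, Q = 2647.
ΔQ = -173, ΔP = 1.0. Midpoints: P̄ = 18.40, Q̄ = 2733.5.
ε = (ΔQ/ΔP)(P̄/Q̄) = (-173/1.0)(18.40/2733.5).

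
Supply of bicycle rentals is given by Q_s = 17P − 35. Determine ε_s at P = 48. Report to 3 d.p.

At P = 48, Q_s = 781.
dQ_s/dP = 17.
ε_s = (dQ_s/dP)(P/Q_s) = (17)(48/781).

1.045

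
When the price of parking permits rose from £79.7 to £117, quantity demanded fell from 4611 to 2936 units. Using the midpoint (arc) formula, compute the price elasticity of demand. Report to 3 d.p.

ΔQ = 2936 − 4611 = -1675; ΔP = 117 − 79.7 = 37.3.
Midpoints: P̄ = 98.35, Q̄ = 3773.5.
ε = (ΔQ/ΔP)(P̄/Q̄) = (-1675/37.3)(98.35/3773.5).

-1.170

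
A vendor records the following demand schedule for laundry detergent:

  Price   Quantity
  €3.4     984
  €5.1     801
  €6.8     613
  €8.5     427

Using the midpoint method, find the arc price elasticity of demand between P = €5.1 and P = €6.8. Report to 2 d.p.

At P = 5.1, Q = 801; at P = 6.8, Q = 613.
ΔQ = -188, ΔP = 1.7. Midpoints: P̄ = 5.95, Q̄ = 707.0.
ε = (ΔQ/ΔP)(P̄/Q̄) = (-188/1.7)(5.95/707.0).

-0.93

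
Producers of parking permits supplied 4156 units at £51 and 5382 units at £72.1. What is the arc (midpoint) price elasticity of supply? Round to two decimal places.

ΔQ = 5382 − 4156 = 1226; ΔP = 72.1 − 51 = 21.1.
Midpoints: P̄ = 61.55, Q̄ = 4769.0.
ε_s = (ΔQ/ΔP)(P̄/Q̄) = (1226/21.1)(61.55/4769.0).

0.75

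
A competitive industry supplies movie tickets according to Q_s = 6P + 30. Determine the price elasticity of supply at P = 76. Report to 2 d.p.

At P = 76, Q_s = 486.
dQ_s/dP = 6.
ε_s = (dQ_s/dP)(P/Q_s) = (6)(76/486).

0.94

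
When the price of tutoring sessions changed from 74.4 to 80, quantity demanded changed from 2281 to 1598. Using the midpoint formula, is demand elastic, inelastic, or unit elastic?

elastic

Arc ε ≈ -4.855.
|ε| = 4.85 > 1.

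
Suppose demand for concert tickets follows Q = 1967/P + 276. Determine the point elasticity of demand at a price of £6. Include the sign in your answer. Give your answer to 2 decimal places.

At P = 6, Q = 603.833.
dQ/dP = −1967/P² = -54.639.
ε = (dQ/dP)(P/Q) = (-54.639)(6/603.833).

-0.54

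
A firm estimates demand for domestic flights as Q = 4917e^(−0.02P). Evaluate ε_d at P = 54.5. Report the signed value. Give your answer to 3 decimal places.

At P = 54.5, Q = 1653.176.
dQ/dP = −0.02·4917e^(−0.02P) = −0.02Q = -33.064.
ε = (dQ/dP)(P/Q) = (-33.064)(54.5/1653.176).

-1.090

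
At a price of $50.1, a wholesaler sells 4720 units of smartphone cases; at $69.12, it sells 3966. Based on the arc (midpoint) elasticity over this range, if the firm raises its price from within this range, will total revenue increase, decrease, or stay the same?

increase

Arc ε = (-754/19.02)(59.61/4343.0) ≈ -0.544.
|ε| = 0.54 < 1, so demand is inelastic. A price rise therefore raises total revenue.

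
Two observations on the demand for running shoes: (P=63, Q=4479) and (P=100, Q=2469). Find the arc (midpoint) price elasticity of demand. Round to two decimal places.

-1.27

ΔQ = 2469 − 4479 = -2010; ΔP = 100 − 63 = 37.
Midpoints: P̄ = 81.50, Q̄ = 3474.0.
ε = (ΔQ/ΔP)(P̄/Q̄) = (-2010/37)(81.50/3474.0).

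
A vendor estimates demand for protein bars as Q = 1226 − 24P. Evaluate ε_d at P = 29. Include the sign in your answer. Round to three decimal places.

At P = 29, Q = 530.
dQ/dP = −24.
ε = (dQ/dP)(P/Q) = (-24)(29/530).
|ε| > 1, so demand is elastic at this price.

-1.313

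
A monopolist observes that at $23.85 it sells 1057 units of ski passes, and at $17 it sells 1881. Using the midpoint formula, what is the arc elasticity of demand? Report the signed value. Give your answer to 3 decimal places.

-1.673

ΔQ = 1881 − 1057 = 824; ΔP = 17 − 23.85 = -6.85.
Midpoints: P̄ = 20.43, Q̄ = 1469.0.
ε = (ΔQ/ΔP)(P̄/Q̄) = (824/-6.85)(20.43/1469.0).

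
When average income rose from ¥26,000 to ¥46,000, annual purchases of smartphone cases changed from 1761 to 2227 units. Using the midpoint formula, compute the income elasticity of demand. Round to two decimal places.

ΔQ = 466, ΔI = 20000. Midpoints: Ī = 36,000, Q̄ = 1994.0.
ε_I = (ΔQ/ΔI)(Ī/Q̄) = (466/20000)(36000/1994.0).

0.42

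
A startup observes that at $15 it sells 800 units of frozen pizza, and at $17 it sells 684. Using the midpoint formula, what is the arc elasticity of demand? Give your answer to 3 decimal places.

-1.251

ΔQ = 684 − 800 = -116; ΔP = 17 − 15 = 2.
Midpoints: P̄ = 16.00, Q̄ = 742.0.
ε = (ΔQ/ΔP)(P̄/Q̄) = (-116/2)(16.00/742.0).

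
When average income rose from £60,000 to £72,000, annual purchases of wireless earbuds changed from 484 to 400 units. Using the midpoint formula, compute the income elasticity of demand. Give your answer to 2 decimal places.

-1.05

ΔQ = -84, ΔI = 12000. Midpoints: Ī = 66,000, Q̄ = 442.0.
ε_I = (ΔQ/ΔI)(Ī/Q̄) = (-84/12000)(66000/442.0).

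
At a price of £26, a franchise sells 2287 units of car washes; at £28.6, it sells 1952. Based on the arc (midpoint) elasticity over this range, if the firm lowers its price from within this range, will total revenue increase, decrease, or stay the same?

increase

Arc ε = (-335/2.6)(27.30/2119.5) ≈ -1.660.
|ε| = 1.66 > 1, so demand is elastic. A price cut therefore raises total revenue.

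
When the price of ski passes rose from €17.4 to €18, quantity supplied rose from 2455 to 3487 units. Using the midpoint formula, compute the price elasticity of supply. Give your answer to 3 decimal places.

10.247

ΔQ = 3487 − 2455 = 1032; ΔP = 18 − 17.4 = 0.6.
Midpoints: P̄ = 17.70, Q̄ = 2971.0.
ε_s = (ΔQ/ΔP)(P̄/Q̄) = (1032/0.6)(17.70/2971.0).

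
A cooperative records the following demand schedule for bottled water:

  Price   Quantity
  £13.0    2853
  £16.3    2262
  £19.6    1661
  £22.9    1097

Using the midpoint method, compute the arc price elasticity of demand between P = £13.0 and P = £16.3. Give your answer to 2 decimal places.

At P = 13.0, Q = 2853; at P = 16.3, Q = 2262.
ΔQ = -591, ΔP = 3.3. Midpoints: P̄ = 14.65, Q̄ = 2557.5.
ε = (ΔQ/ΔP)(P̄/Q̄) = (-591/3.3)(14.65/2557.5).

-1.03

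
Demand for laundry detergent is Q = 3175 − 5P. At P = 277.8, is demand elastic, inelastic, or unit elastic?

inelastic

Q = 1786, dQ/dP = -5.
ε = (dQ/dP)(P/Q) ≈ -0.778.
|ε| = 0.78 < 1.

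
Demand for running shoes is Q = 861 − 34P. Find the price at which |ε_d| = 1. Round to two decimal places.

12.66

For linear demand Q = a − bP, ε = −bP/(a − bP). |ε| = 1 when bP = a − bP, i.e. P = a/(2b).
P = 861/(2·34) = 861/68 = 12.6618.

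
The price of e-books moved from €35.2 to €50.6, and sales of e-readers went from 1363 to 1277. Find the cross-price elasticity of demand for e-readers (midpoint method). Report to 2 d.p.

-0.18

ΔQ_x = 1277 − 1363 = -86; ΔP_y = 50.6 − 35.2 = 15.4.
Midpoints: P̄_y = 42.90, Q̄_x = 1320.0.
ε_xy = (ΔQ_x/ΔP_y)(P̄_y/Q̄_x) = (-86/15.4)(42.90/1320.0).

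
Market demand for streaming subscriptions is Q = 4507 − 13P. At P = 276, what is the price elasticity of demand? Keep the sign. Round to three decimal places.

-3.904

At P = 276, Q = 919.
dQ/dP = −13.
ε = (dQ/dP)(P/Q) = (-13)(276/919).
|ε| > 1, so demand is elastic at this price.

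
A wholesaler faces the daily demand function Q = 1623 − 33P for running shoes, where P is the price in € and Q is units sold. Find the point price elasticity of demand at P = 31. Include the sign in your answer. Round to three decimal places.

-1.705

At P = 31, Q = 600.
dQ/dP = −33.
ε = (dQ/dP)(P/Q) = (-33)(31/600).
|ε| > 1, so demand is elastic at this price.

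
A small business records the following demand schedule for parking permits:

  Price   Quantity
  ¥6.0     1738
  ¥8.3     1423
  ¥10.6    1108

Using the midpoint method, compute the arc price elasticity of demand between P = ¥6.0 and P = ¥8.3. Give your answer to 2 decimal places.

-0.62

At P = 6.0, Q = 1738; at P = 8.3, Q = 1423.
ΔQ = -315, ΔP = 2.3. Midpoints: P̄ = 7.15, Q̄ = 1580.5.
ε = (ΔQ/ΔP)(P̄/Q̄) = (-315/2.3)(7.15/1580.5).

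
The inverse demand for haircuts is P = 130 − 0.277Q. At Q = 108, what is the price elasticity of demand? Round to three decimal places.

-3.346

At Q = 108, P = 130 − 0.277(108) = 100.08.
dP/dQ = −0.277, so dQ/dP = 1/(−0.277) = -3.610.
ε = (dQ/dP)(P/Q) = (-3.610)(100.08/108).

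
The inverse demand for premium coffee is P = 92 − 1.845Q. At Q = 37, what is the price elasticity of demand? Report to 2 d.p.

-0.35

At Q = 37, P = 92 − 1.845(37) = 23.73.
dP/dQ = −1.845, so dQ/dP = 1/(−1.845) = -0.542.
ε = (dQ/dP)(P/Q) = (-0.542)(23.73/37).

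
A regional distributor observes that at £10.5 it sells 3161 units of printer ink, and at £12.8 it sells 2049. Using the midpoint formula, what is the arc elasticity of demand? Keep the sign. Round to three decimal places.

-2.162

ΔQ = 2049 − 3161 = -1112; ΔP = 12.8 − 10.5 = 2.3.
Midpoints: P̄ = 11.65, Q̄ = 2605.0.
ε = (ΔQ/ΔP)(P̄/Q̄) = (-1112/2.3)(11.65/2605.0).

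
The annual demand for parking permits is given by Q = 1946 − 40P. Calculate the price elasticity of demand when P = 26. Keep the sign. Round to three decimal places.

At P = 26, Q = 906.
dQ/dP = −40.
ε = (dQ/dP)(P/Q) = (-40)(26/906).
|ε| > 1, so demand is elastic at this price.

-1.148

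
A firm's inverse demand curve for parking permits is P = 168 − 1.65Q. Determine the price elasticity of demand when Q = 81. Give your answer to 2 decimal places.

At Q = 81, P = 168 − 1.65(81) = 34.35.
dP/dQ = −1.65, so dQ/dP = 1/(−1.65) = -0.606.
ε = (dQ/dP)(P/Q) = (-0.606)(34.35/81).

-0.26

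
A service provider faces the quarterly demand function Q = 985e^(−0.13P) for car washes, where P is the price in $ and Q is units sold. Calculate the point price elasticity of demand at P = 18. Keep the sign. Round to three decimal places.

-2.340

At P = 18, Q = 94.883.
dQ/dP = −0.13·985e^(−0.13P) = −0.13Q = -12.335.
ε = (dQ/dP)(P/Q) = (-12.335)(18/94.883).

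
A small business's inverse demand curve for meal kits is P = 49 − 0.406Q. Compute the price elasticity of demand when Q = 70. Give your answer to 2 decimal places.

At Q = 70, P = 49 − 0.406(70) = 20.58.
dP/dQ = −0.406, so dQ/dP = 1/(−0.406) = -2.463.
ε = (dQ/dP)(P/Q) = (-2.463)(20.58/70).

-0.72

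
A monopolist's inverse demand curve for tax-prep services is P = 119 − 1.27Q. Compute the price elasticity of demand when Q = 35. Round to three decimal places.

-1.677

At Q = 35, P = 119 − 1.27(35) = 74.55.
dP/dQ = −1.27, so dQ/dP = 1/(−1.27) = -0.787.
ε = (dQ/dP)(P/Q) = (-0.787)(74.55/35).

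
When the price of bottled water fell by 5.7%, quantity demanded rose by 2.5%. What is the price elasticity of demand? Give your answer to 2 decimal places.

ε = %ΔQ / %ΔP = (2.5)/(-5.7) = -0.439.

-0.44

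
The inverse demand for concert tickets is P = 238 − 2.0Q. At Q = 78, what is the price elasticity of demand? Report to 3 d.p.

At Q = 78, P = 238 − 2.0(78) = 82.00.
dP/dQ = −2.0, so dQ/dP = 1/(−2.0) = -0.500.
ε = (dQ/dP)(P/Q) = (-0.500)(82.00/78).

-0.526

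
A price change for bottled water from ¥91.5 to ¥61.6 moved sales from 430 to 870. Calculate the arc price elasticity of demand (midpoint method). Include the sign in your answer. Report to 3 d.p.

-1.733

ΔQ = 870 − 430 = 440; ΔP = 61.6 − 91.5 = -29.9.
Midpoints: P̄ = 76.55, Q̄ = 650.0.
ε = (ΔQ/ΔP)(P̄/Q̄) = (440/-29.9)(76.55/650.0).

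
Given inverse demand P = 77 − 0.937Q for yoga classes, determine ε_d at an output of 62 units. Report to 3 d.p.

-0.325

At Q = 62, P = 77 − 0.937(62) = 18.91.
dP/dQ = −0.937, so dQ/dP = 1/(−0.937) = -1.067.
ε = (dQ/dP)(P/Q) = (-1.067)(18.91/62).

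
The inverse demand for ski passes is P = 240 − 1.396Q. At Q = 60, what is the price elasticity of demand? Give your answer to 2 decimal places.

-1.87

At Q = 60, P = 240 − 1.396(60) = 156.24.
dP/dQ = −1.396, so dQ/dP = 1/(−1.396) = -0.716.
ε = (dQ/dP)(P/Q) = (-0.716)(156.24/60).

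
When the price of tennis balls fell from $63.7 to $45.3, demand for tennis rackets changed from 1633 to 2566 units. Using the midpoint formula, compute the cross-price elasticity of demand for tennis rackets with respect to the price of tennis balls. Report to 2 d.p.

-1.32

ΔQ_x = 2566 − 1633 = 933; ΔP_y = 45.3 − 63.7 = -18.4.
Midpoints: P̄_y = 54.50, Q̄_x = 2099.5.
ε_xy = (ΔQ_x/ΔP_y)(P̄_y/Q̄_x) = (933/-18.4)(54.50/2099.5).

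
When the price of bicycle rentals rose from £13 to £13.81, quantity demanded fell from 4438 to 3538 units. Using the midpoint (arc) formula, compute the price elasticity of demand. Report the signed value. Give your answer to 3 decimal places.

ΔQ = 3538 − 4438 = -900; ΔP = 13.81 − 13 = 0.81.
Midpoints: P̄ = 13.41, Q̄ = 3988.0.
ε = (ΔQ/ΔP)(P̄/Q̄) = (-900/0.81)(13.41/3988.0).

-3.735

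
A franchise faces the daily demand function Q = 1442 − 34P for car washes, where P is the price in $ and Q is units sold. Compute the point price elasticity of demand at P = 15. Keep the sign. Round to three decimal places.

At P = 15, Q = 932.
dQ/dP = −34.
ε = (dQ/dP)(P/Q) = (-34)(15/932).

-0.547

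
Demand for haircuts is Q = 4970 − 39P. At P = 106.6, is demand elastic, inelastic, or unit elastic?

Q = 812.600, dQ/dP = -39.
ε = (dQ/dP)(P/Q) ≈ -5.116.
|ε| = 5.12 > 1.

elastic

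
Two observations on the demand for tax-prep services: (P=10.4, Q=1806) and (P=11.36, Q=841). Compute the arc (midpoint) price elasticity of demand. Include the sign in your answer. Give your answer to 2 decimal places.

-8.26

ΔQ = 841 − 1806 = -965; ΔP = 11.36 − 10.4 = 0.96.
Midpoints: P̄ = 10.88, Q̄ = 1323.5.
ε = (ΔQ/ΔP)(P̄/Q̄) = (-965/0.96)(10.88/1323.5).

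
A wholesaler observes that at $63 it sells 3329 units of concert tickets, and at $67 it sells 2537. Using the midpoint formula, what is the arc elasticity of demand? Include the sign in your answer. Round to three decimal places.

ΔQ = 2537 − 3329 = -792; ΔP = 67 − 63 = 4.
Midpoints: P̄ = 65.00, Q̄ = 2933.0.
ε = (ΔQ/ΔP)(P̄/Q̄) = (-792/4)(65.00/2933.0).

-4.388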